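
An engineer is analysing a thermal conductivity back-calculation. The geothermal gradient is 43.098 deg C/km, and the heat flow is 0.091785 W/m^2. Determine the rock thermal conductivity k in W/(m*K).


k = q / (grad / 1000)
k = 0.091785 / (43.098 / 1000)
k = 2.1297 W/(m*K)


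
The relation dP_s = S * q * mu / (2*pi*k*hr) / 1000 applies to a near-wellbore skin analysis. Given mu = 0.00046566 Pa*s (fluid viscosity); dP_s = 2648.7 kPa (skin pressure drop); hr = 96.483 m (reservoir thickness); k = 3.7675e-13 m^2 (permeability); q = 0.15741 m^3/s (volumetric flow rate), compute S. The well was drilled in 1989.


S = dP_s * 1000 * 2*pi*k*hr / (q*mu)
S = 2648.7 * 1000 * 2*pi*3.7675e-13*96.483 / (0.15741*0.00046566)
S = 8.2531


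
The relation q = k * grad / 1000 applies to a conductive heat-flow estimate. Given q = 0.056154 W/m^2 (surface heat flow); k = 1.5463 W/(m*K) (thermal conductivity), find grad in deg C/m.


grad = q * 1000 / k
grad = 0.056154 * 1000 / 1.5463
grad = 36.31507 deg C/km
Convert: 36.31507 deg C/km * 0.001 = 0.036315 deg C/m
grad = 0.036315 deg C/m


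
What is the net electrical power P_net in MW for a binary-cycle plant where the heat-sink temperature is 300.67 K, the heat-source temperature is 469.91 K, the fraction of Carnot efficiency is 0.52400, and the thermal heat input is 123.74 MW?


Step 1: eta = (1 - Tc/Th)*f = (1 - 300.67/469.91)*0.524 = 0.1887207
Step 2: P_net = eta * Q_in = 0.1887207 * 123.74 = 23.352 MW
P_net = 23.352 MW


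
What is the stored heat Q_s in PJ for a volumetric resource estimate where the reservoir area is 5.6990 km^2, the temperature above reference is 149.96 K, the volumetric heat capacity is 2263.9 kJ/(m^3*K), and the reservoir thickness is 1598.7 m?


Step 1: Vr = A*1e6*hr = 5.699*1e6*1598.7 = 9.110991e+09 m^3
Step 2: Q_s = Vr*rhoc*dT/1e12 = 9.110991e+09*2263.9*149.96/1e12 = 3093.1 PJ
Q_s = 3093.1 PJ


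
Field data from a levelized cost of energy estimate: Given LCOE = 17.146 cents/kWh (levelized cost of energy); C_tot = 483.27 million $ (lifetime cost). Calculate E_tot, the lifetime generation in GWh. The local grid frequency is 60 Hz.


E_tot = C_tot / LCOE * 100
E_tot = 483.27 / 17.146 * 100
E_tot = 2818.6 GWh


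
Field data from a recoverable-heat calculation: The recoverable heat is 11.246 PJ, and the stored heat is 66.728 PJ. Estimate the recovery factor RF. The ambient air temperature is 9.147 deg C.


RF = Q_rec / Q_s
RF = 11.246 / 66.728
RF = 0.16853


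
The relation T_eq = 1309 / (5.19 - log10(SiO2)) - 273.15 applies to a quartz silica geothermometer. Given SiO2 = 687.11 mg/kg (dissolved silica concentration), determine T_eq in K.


T_eq = 1309 / (5.19 - log10(SiO2)) - 273.15
T_eq = 1309 / (5.19 - log10(687.11)) - 273.15
T_eq = 283.1673 deg C
Convert to K: 283.1673 + 273.15 = 556.32 K
T_eq = 556.32 K


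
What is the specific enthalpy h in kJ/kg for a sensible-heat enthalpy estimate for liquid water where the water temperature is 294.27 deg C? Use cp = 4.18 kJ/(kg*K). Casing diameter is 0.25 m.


h = cp * T
h = 4.18 * 294.27
h = 1230.0 kJ/kg


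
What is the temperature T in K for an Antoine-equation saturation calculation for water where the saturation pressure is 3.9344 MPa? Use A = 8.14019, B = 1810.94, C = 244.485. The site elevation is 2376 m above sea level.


T = B / (A - log10(P_sat * 760 / 0.101325)) - C
T = 1810.94 / (8.14019 - log10(3.9344 * 760 / 0.101325)) - 244.485
T = 248.9303 deg C
Convert to K: 248.9303 + 273.15 = 522.08 K
T = 522.08 K


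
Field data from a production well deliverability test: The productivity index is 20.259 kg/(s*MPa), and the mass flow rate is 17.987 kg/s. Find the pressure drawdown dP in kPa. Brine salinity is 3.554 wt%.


dP = mdot * 1000 / PI
dP = 17.987 * 1000 / 20.259
dP = 887.85 kPa


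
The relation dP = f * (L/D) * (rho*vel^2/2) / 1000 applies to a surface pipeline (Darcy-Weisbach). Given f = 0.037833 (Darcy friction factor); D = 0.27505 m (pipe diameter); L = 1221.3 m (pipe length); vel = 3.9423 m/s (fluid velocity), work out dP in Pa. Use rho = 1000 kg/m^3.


dP = f * (L/D) * (rho*vel^2/2) / 1000
dP = 0.037833 * (1221.3/0.27505) * (1000*3.9423^2/2) / 1000
dP = 1305.422 kPa
Convert: 1305.422 kPa * 1000.0 = 1.3054e+06 Pa
dP = 1.3054e+06 Pa


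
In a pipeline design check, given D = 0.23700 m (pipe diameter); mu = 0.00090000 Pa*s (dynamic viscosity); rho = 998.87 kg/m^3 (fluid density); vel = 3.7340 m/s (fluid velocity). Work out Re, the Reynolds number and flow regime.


Step 1: Re = rho*vel*D/mu = 998.87*3.734*0.237/0.0009 = 9.8218e+05
Step 2: Re = 9.8218e+05 > 4000, so flow is turbulent.
Re = 9.8218e+05 (turbulent)


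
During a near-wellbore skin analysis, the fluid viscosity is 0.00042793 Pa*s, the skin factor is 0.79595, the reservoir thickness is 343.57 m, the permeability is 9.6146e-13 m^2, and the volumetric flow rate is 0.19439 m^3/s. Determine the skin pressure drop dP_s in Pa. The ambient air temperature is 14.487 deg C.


dP_s = S * q * mu / (2*pi*k*hr) / 1000
dP_s = 0.79595 * 0.19439 * 0.00042793 / (2*pi*9.6146e-13*343.57) / 1000
dP_s = 31.90113 kPa
Convert: 31.90113 kPa * 1000.0 = 31901 Pa
dP_s = 31901 Pa


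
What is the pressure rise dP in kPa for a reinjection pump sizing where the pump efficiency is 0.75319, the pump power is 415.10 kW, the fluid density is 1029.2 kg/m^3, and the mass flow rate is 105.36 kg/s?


dP = P_pump * rho * eta / mdot
dP = 415.10 * 1029.2 * 0.75319 / 105.36
dP = 3054.1 kPa


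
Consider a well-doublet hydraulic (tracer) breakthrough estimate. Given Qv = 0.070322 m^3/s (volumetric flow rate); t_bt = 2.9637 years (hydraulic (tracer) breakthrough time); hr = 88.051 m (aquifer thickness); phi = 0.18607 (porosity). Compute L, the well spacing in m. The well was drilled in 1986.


L = sqrt(t_bt*365.25*86400*3*Qv / (pi*hr*phi))
L = sqrt(2.9637*365.25*86400*3*0.070322 / (pi*88.051*0.18607))
L = 619.15 m


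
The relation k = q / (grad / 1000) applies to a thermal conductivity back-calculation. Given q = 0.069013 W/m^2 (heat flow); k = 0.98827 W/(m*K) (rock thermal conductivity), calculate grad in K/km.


grad = q / k * 1000
grad = 0.069013 / 0.98827 * 1000
grad = 69.83213 deg C/km
Convert: 69.83213 deg C/km * 1.0 = 69.832 K/km
grad = 69.832 K/km


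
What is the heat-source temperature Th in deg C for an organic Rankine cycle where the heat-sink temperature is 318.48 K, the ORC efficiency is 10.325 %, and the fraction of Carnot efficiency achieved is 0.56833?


Th = Tc / (1 - (eta_orc/100)/f)
Th = 318.48 / (1 - (10.325/100)/0.56833)
Th = 389.1841 K
Convert to deg C: 389.1841 - 273.15 = 116.03 deg C
Th = 116.03 deg C


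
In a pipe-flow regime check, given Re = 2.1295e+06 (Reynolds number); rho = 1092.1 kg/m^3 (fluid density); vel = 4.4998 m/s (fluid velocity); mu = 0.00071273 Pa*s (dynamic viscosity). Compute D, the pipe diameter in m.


D = Re * mu / (rho * vel)
D = 2.1295e+06 * 0.00071273 / (1092.1 * 4.4998)
D = 0.30885 m


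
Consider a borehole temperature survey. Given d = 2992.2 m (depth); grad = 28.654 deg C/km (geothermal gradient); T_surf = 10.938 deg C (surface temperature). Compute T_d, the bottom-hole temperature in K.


T_d = T_surf + grad * d / 1000
T_d = 10.938 + 28.654 * 2992.2 / 1000
T_d = 96.67650 deg C
Convert to K: 96.67650 + 273.15 = 369.83 K
T_d = 369.83 K


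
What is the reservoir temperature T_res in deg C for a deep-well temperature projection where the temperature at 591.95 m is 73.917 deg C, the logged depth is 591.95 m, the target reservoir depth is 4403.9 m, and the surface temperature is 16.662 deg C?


Step 1: grad = (T_d1 - T_surf)/d1 * 1000 = (73.917 - 16.662)/591.95 * 1000 = 96.72270 deg C/km
Step 2: T_res = T_surf + grad*d2/1000 = 16.662 + 96.72270*4403.9/1000 = 442.62 deg C
T_res = 442.62 deg C


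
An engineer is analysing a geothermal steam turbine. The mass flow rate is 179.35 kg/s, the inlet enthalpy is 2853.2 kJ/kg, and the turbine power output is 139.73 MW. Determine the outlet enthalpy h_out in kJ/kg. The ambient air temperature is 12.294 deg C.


h_out = h_in - P * 1000 / mdot
h_out = 2853.2 - 139.73 * 1000 / 179.35
h_out = 2074.1 kJ/kg


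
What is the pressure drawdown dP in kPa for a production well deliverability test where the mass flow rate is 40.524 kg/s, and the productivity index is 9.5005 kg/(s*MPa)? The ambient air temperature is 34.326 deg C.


dP = mdot * 1000 / PI
dP = 40.524 * 1000 / 9.5005
dP = 4265.5 kPa


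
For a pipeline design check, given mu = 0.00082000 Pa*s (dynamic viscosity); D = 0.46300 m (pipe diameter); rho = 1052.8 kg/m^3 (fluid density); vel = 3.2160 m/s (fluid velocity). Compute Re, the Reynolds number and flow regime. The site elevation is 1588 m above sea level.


Step 1: Re = rho*vel*D/mu = 1052.8*3.216*0.463/0.00082 = 1.9117e+06
Step 2: Re = 1.9117e+06 > 4000, so flow is turbulent.
Re = 1.9117e+06 (turbulent)


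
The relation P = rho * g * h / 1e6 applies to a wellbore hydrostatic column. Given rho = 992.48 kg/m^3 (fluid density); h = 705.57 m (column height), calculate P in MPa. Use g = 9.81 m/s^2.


P = rho * g * h / 1e6
P = 992.48 * 9.81 * 705.57 / 1e6
P = 6.8696 MPa


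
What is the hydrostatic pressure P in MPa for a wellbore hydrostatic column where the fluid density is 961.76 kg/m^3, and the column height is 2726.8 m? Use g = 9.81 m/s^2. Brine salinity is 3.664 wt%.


P = rho * g * h / 1e6
P = 961.76 * 9.81 * 2726.8 / 1e6
P = 25.727 MPa


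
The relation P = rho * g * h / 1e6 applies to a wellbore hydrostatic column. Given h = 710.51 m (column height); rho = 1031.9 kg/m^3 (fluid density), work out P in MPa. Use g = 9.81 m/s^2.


P = rho * g * h / 1e6
P = 1031.9 * 9.81 * 710.51 / 1e6
P = 7.1924 MPa


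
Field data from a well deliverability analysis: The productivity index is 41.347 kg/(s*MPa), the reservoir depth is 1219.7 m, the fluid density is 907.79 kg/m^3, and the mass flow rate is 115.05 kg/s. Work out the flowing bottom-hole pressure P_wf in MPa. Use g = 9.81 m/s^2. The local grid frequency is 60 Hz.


Step 1: P_i = rho*g*h/1e6 = 907.79*9.81*1219.7/1e6 = 10.86194 MPa
Step 2: P_wf = P_i - mdot/PI = 10.86194 - 115.05/41.347 = 8.0794 MPa
P_wf = 8.0794 MPa


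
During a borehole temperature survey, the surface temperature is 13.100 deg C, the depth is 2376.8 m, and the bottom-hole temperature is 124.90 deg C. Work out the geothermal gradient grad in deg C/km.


grad = (T_d - T_surf) / d * 1000
grad = (124.90 - 13.100) / 2376.8 * 1000
grad = 47.038 deg C/km


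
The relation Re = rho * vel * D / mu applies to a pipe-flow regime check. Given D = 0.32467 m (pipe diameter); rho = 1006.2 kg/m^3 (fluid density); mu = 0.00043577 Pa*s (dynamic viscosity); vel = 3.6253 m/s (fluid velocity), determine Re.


Re = rho * vel * D / mu
Re = 1006.2 * 3.6253 * 0.32467 / 0.00043577
Re = 2.7178e+06


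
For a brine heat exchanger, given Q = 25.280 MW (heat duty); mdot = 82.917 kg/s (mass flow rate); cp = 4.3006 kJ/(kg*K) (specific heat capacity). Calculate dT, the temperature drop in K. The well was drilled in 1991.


dT = Q * 1000 / (mdot * cp)
dT = 25.280 * 1000 / (82.917 * 4.3006)
dT = 70.893 K


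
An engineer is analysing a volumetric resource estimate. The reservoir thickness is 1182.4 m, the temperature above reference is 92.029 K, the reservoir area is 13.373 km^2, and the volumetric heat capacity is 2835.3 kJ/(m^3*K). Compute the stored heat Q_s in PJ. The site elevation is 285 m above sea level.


Step 1: Vr = A*1e6*hr = 13.373*1e6*1182.4 = 1.581224e+10 m^3
Step 2: Q_s = Vr*rhoc*dT/1e12 = 1.581224e+10*2835.3*92.029/1e12 = 4125.9 PJ
Q_s = 4125.9 PJ


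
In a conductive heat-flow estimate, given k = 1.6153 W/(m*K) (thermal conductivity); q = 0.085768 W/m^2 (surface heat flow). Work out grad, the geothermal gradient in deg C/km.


grad = q * 1000 / k
grad = 0.085768 * 1000 / 1.6153
grad = 53.097 deg C/km


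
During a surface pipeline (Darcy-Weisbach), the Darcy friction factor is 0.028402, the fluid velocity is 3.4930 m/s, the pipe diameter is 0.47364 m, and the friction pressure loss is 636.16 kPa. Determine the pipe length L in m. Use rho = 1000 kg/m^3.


L = dP*1000*D / (f*rho*vel^2/2)
L = 636.16*1000*0.47364 / (0.028402*1000*3.4930^2/2)
L = 1739.0 m


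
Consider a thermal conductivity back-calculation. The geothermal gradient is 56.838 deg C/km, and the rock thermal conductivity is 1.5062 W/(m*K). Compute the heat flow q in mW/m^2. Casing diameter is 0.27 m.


q = k * grad / 1000
q = 1.5062 * 56.838 / 1000
q = 0.08560940 W/m^2
Convert: 0.08560940 W/m^2 * 1000.0 = 85.609 mW/m^2
q = 85.609 mW/m^2


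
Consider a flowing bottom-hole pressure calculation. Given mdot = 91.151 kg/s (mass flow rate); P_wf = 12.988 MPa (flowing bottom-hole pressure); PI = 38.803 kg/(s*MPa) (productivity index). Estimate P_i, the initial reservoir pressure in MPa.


P_i = P_wf + mdot / PI
P_i = 12.988 + 91.151 / 38.803
P_i = 15.337 MPa


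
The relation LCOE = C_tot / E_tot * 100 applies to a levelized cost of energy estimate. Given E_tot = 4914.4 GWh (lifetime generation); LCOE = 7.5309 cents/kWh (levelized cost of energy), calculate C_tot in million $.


C_tot = LCOE / 100 * E_tot
C_tot = 7.5309 / 100 * 4914.4
C_tot = 370.10 million $


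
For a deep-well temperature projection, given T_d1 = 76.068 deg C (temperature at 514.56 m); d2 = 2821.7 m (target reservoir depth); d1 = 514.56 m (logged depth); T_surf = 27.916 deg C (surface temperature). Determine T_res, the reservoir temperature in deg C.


Step 1: grad = (T_d1 - T_surf)/d1 * 1000 = (76.068 - 27.916)/514.56 * 1000 = 93.57898 deg C/km
Step 2: T_res = T_surf + grad*d2/1000 = 27.916 + 93.57898*2821.7/1000 = 291.97 deg C
T_res = 291.97 deg C


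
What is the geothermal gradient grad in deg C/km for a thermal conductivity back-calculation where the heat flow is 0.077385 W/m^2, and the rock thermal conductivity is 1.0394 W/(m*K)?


grad = q / k * 1000
grad = 0.077385 / 1.0394 * 1000
grad = 74.452 deg C/km


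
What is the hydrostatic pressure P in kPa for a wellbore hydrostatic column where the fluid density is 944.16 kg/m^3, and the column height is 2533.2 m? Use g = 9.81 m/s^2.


P = rho * g * h / 1e6
P = 944.16 * 9.81 * 2533.2 / 1e6
P = 23.46303 MPa
Convert: 23.46303 MPa * 1000.0 = 23463 kPa
P = 23463 kPa


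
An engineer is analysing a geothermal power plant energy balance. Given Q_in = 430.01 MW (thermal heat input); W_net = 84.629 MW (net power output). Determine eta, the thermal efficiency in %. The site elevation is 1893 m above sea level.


eta = W_net / Q_in * 100
eta = 84.629 / 430.01 * 100
eta = 19.681 %


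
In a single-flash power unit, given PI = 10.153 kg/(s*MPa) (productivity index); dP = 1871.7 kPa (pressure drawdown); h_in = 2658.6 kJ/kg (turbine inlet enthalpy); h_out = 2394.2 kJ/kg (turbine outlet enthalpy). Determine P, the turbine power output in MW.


Step 1: mdot = PI * dP / 1000 = 10.153 * 1871.7 / 1000 = 19.00337 kg/s
Step 2: P = mdot*(h_in - h_out)/1000 = 19.00337*(2658.6 - 2394.2)/1000 = 5.0245 MW
P = 5.0245 MW


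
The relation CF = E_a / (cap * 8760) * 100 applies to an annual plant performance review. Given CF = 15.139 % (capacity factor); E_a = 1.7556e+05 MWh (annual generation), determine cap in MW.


cap = E_a / (CF/100 * 8760)
cap = 1.7556e+05 / (15.139/100 * 8760)
cap = 132.38 MW


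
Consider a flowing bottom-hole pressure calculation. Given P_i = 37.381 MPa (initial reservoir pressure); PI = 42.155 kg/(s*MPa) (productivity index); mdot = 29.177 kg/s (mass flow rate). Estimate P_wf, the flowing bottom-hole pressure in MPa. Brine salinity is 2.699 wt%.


P_wf = P_i - mdot / PI
P_wf = 37.381 - 29.177 / 42.155
P_wf = 36.689 MPa


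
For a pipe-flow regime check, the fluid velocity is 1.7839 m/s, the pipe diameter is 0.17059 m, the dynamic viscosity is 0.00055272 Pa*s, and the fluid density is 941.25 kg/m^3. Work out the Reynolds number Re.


Re = rho * vel * D / mu
Re = 941.25 * 1.7839 * 0.17059 / 0.00055272
Re = 5.1823e+05


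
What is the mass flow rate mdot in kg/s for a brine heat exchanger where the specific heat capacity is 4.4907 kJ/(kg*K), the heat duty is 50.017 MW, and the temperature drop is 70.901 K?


mdot = Q * 1000 / (cp * dT)
mdot = 50.017 * 1000 / (4.4907 * 70.901)
mdot = 157.09 kg/s


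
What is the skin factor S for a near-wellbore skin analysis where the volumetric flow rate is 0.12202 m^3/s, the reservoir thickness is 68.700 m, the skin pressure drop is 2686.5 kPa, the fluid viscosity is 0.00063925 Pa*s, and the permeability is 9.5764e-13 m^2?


S = dP_s * 1000 * 2*pi*k*hr / (q*mu)
S = 2686.5 * 1000 * 2*pi*9.5764e-13*68.700 / (0.12202*0.00063925)
S = 14.237


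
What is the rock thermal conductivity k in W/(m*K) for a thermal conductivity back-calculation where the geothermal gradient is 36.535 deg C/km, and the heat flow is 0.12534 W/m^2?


k = q / (grad / 1000)
k = 0.12534 / (36.535 / 1000)
k = 3.4307 W/(m*K)


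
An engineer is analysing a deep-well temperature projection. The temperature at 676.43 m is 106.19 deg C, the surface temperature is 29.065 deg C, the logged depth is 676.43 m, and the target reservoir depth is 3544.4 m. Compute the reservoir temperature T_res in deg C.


Step 1: grad = (T_d1 - T_surf)/d1 * 1000 = (106.19 - 29.065)/676.43 * 1000 = 114.0177 deg C/km
Step 2: T_res = T_surf + grad*d2/1000 = 29.065 + 114.0177*3544.4/1000 = 433.19 deg C
T_res = 433.19 deg C


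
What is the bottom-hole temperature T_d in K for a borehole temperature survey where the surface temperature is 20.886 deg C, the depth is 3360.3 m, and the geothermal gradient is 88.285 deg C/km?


T_d = T_surf + grad * d / 1000
T_d = 20.886 + 88.285 * 3360.3 / 1000
T_d = 317.5501 deg C
Convert to K: 317.5501 + 273.15 = 590.70 K
T_d = 590.70 K


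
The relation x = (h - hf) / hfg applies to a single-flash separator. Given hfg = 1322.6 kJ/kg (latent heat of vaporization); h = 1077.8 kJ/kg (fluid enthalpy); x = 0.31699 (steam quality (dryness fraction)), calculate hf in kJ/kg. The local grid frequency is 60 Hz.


hf = h - x * hfg
hf = 1077.8 - 0.31699 * 1322.6
hf = 658.55 kJ/kg


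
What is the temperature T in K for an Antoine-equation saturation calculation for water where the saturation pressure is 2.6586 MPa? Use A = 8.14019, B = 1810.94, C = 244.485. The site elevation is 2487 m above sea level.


T = B / (A - log10(P_sat * 760 / 0.101325)) - C
T = 1810.94 / (8.14019 - log10(2.6586 * 760 / 0.101325)) - 244.485
T = 227.0599 deg C
Convert to K: 227.0599 + 273.15 = 500.21 K
T = 500.21 K


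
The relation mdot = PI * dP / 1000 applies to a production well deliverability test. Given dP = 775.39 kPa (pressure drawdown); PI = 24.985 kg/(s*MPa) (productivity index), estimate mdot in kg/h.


mdot = PI * dP / 1000
mdot = 24.985 * 775.39 / 1000
mdot = 19.37312 kg/s
Convert: 19.37312 kg/s * 3600.0 = 69743 kg/h
mdot = 69743 kg/h


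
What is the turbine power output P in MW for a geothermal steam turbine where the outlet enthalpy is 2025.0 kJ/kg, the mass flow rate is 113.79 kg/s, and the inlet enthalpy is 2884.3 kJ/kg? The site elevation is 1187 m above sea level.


P = mdot * (h_in - h_out) / 1000
P = 113.79 * (2884.3 - 2025.0) / 1000
P = 97.780 MW


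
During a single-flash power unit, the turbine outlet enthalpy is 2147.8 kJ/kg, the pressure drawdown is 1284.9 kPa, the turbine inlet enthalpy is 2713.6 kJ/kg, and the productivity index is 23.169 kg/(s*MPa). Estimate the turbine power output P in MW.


Step 1: mdot = PI * dP / 1000 = 23.169 * 1284.9 / 1000 = 29.76985 kg/s
Step 2: P = mdot*(h_in - h_out)/1000 = 29.76985*(2713.6 - 2147.8)/1000 = 16.844 MW
P = 16.844 MW


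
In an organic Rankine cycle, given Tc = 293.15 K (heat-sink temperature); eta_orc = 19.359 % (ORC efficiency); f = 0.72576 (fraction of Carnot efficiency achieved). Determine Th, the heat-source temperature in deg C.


Th = Tc / (1 - (eta_orc/100)/f)
Th = 293.15 / (1 - (19.359/100)/0.72576)
Th = 399.7906 K
Convert to deg C: 399.7906 - 273.15 = 126.64 deg C
Th = 126.64 deg C


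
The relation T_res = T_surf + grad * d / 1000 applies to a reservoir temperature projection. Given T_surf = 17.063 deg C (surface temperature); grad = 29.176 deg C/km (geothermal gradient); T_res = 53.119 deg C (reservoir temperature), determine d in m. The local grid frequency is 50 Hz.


d = (T_res - T_surf) / grad * 1000
d = (53.119 - 17.063) / 29.176 * 1000
d = 1235.8 m


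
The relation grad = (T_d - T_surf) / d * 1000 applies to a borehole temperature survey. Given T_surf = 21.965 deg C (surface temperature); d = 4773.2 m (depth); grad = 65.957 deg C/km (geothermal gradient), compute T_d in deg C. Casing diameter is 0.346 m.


T_d = T_surf + grad * d / 1000
T_d = 21.965 + 65.957 * 4773.2 / 1000
T_d = 336.79 deg C


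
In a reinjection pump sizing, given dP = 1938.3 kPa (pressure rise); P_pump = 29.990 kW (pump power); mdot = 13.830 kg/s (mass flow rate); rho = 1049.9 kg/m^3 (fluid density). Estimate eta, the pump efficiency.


eta = mdot * dP / (rho * P_pump)
eta = 13.830 * 1938.3 / (1049.9 * 29.990)
eta = 0.85137


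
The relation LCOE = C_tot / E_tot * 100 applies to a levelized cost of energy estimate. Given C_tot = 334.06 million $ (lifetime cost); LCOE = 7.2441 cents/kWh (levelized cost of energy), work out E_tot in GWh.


E_tot = C_tot / LCOE * 100
E_tot = 334.06 / 7.2441 * 100
E_tot = 4611.5 GWh


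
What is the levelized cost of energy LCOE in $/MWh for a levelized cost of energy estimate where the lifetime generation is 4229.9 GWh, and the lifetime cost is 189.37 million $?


LCOE = C_tot / E_tot * 100
LCOE = 189.37 / 4229.9 * 100
LCOE = 4.476938 cents/kWh
Convert: 4.476938 cents/kWh * 10.0 = 44.769 $/MWh
LCOE = 44.769 $/MWh


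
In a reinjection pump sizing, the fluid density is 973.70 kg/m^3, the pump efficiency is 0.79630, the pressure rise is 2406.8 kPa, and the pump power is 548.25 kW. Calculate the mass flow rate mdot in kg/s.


mdot = P_pump * rho * eta / dP
mdot = 548.25 * 973.70 * 0.79630 / 2406.8
mdot = 176.62 kg/s


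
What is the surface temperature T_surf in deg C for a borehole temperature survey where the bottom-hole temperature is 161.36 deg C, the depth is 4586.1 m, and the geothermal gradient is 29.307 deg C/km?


T_surf = T_d - grad * d / 1000
T_surf = 161.36 - 29.307 * 4586.1 / 1000
T_surf = 26.955 deg C


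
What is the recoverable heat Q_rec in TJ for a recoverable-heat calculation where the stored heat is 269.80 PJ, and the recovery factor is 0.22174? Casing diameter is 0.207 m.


Q_rec = Q_s * RF
Q_rec = 269.80 * 0.22174
Q_rec = 59.82545 PJ
Convert: 59.82545 PJ * 1000.0 = 59825 TJ
Q_rec = 59825 TJ


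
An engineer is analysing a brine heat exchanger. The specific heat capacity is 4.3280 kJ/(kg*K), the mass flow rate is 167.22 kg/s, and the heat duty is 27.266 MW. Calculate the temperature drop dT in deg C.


dT = Q * 1000 / (mdot * cp)
dT = 27.266 * 1000 / (167.22 * 4.3280)
dT = 37.67437 K
Convert (temperature difference, 1 K = 1 deg C): 37.67437 K = 37.67437 deg C
dT = 37.674 deg C


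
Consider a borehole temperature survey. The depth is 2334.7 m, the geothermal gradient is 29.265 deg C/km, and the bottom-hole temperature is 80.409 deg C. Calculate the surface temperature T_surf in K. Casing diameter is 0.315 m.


T_surf = T_d - grad * d / 1000
T_surf = 80.409 - 29.265 * 2334.7 / 1000
T_surf = 12.08400 deg C
Convert to K: 12.08400 + 273.15 = 285.23 K
T_surf = 285.23 K


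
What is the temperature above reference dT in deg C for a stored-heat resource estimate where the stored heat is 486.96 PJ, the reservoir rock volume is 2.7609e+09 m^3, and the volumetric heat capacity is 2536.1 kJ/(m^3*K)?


dT = Q_s * 1e12 / (Vr * rhoc)
dT = 486.96 * 1e12 / (2.7609e+09 * 2536.1)
dT = 69.54665 K
Convert (temperature difference, 1 K = 1 deg C): 69.54665 K = 69.54665 deg C
dT = 69.547 deg C


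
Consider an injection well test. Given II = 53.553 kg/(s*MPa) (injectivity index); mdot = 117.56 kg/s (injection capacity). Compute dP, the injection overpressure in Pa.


dP = mdot * 1000 / II
dP = 117.56 * 1000 / 53.553
dP = 2195.208 kPa
Convert: 2195.208 kPa * 1000.0 = 2.1952e+06 Pa
dP = 2.1952e+06 Pa


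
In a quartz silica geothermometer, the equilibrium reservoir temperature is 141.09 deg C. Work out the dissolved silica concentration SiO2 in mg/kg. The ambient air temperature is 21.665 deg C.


SiO2 = 10^(5.19 - 1309/(T_eq + 273.15))
SiO2 = 10^(5.19 - 1309/(141.09 + 273.15))
SiO2 = 107.15 mg/kg


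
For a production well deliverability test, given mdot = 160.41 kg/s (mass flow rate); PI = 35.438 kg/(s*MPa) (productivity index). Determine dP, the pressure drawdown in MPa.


dP = mdot * 1000 / PI
dP = 160.41 * 1000 / 35.438
dP = 4526.497 kPa
Convert: 4526.497 kPa * 0.001 = 4.5265 MPa
dP = 4.5265 MPa


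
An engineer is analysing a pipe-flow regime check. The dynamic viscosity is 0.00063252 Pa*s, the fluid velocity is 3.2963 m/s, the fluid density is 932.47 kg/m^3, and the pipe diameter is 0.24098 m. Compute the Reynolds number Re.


Re = rho * vel * D / mu
Re = 932.47 * 3.2963 * 0.24098 / 0.00063252
Re = 1.1710e+06


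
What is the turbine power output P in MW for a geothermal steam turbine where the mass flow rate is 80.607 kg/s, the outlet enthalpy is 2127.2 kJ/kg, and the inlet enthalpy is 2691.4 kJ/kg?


P = mdot * (h_in - h_out) / 1000
P = 80.607 * (2691.4 - 2127.2) / 1000
P = 45.478 MW


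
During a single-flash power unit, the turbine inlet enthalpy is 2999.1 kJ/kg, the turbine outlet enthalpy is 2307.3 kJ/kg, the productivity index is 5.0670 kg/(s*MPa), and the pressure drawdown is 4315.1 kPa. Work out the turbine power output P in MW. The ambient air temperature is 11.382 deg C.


Step 1: mdot = PI * dP / 1000 = 5.067 * 4315.1 / 1000 = 21.86461 kg/s
Step 2: P = mdot*(h_in - h_out)/1000 = 21.86461*(2999.1 - 2307.3)/1000 = 15.126 MW
P = 15.126 MW


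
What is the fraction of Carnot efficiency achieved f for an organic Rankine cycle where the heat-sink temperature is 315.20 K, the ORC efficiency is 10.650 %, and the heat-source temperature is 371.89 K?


f = (eta_orc/100) / (1 - Tc/Th)
f = (10.650/100) / (1 - 315.20/371.89)
f = 0.69865


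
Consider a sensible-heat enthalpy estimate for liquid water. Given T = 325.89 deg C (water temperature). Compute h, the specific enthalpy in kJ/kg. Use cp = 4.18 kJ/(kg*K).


h = cp * T
h = 4.18 * 325.89
h = 1362.2 kJ/kg


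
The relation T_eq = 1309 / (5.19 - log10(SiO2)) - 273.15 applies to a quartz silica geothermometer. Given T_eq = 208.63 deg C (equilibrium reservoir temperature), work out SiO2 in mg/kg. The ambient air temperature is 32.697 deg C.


SiO2 = 10^(5.19 - 1309/(T_eq + 273.15))
SiO2 = 10^(5.19 - 1309/(208.63 + 273.15))
SiO2 = 297.16 mg/kg


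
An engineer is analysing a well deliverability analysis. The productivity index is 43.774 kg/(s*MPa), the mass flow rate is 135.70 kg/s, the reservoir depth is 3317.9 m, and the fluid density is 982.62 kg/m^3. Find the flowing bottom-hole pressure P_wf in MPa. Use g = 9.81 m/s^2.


Step 1: P_i = rho*g*h/1e6 = 982.62*9.81*3317.9/1e6 = 31.98290 MPa
Step 2: P_wf = P_i - mdot/PI = 31.98290 - 135.7/43.774 = 28.883 MPa
P_wf = 28.883 MPa


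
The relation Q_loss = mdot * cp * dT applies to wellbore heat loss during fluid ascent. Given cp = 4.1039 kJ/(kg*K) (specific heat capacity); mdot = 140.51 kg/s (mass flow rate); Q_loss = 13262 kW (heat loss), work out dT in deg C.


dT = Q_loss / (mdot * cp)
dT = 13262 / (140.51 * 4.1039)
dT = 22.99879 K
Convert (temperature difference, 1 K = 1 deg C): 22.99879 K = 22.99879 deg C
dT = 22.999 deg C


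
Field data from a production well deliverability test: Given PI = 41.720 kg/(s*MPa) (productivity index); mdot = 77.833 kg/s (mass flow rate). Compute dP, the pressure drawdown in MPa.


dP = mdot * 1000 / PI
dP = 77.833 * 1000 / 41.720
dP = 1865.604 kPa
Convert: 1865.604 kPa * 0.001 = 1.8656 MPa
dP = 1.8656 MPa


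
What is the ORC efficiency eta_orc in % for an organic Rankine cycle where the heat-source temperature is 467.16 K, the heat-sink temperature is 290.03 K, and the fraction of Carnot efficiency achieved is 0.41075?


eta_orc = (1 - Tc/Th) * f * 100
eta_orc = (1 - 290.03/467.16) * 0.41075 * 100
eta_orc = 15.574 %


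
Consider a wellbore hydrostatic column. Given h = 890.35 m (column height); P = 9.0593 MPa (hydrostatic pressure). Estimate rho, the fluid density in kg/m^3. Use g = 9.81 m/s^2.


rho = P * 1e6 / (g * h)
rho = 9.0593 * 1e6 / (9.81 * 890.35)
rho = 1037.2 kg/m^3


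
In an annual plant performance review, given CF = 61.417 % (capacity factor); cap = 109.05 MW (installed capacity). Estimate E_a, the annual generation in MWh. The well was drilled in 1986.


E_a = CF / 100 * cap * 8760
E_a = 61.417 / 100 * 109.05 * 8760
E_a = 5.8670e+05 MWh


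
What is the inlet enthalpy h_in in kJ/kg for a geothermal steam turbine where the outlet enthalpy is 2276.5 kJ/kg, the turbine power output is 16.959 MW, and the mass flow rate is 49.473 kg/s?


h_in = h_out + P * 1000 / mdot
h_in = 2276.5 + 16.959 * 1000 / 49.473
h_in = 2619.3 kJ/kg


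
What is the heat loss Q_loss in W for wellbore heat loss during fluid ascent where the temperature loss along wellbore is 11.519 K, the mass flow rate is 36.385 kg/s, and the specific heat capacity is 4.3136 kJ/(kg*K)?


Q_loss = mdot * cp * dT
Q_loss = 36.385 * 4.3136 * 11.519
Q_loss = 1807.911 kW
Convert: 1807.911 kW * 1000.0 = 1.8079e+06 W
Q_loss = 1.8079e+06 W


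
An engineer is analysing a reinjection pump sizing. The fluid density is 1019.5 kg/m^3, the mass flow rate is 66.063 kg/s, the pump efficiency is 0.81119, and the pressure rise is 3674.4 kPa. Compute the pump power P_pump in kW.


P_pump = mdot * dP / (rho * eta)
P_pump = 66.063 * 3674.4 / (1019.5 * 0.81119)
P_pump = 293.52 kW


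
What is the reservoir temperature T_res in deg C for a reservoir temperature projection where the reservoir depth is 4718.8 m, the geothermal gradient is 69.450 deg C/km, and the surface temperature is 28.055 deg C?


T_res = T_surf + grad * d / 1000
T_res = 28.055 + 69.450 * 4718.8 / 1000
T_res = 355.78 deg C


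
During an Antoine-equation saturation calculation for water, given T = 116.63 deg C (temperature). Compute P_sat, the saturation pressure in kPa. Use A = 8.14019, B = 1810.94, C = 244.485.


P_sat = 10^(A - B/(C + T)) / 760 * 0.101325
P_sat = 10^(8.14019 - 1810.94/(244.485 + 116.63)) / 760 * 0.101325
P_sat = 0.1779247 MPa
Convert: 0.1779247 MPa * 1000.0 = 177.92 kPa
P_sat = 177.92 kPa


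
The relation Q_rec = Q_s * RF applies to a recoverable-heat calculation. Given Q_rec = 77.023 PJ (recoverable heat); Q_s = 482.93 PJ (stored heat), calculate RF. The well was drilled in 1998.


RF = Q_rec / Q_s
RF = 77.023 / 482.93
RF = 0.15949


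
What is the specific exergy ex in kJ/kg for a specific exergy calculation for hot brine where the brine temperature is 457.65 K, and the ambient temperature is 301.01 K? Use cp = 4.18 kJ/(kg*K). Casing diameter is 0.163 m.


ex = cp * ((T_b - T_0) - T_0 * ln(T_b/T_0))
ex = 4.18 * ((457.65 - 301.01) - 301.01 * ln(457.65/301.01))
ex = 127.61 kJ/kg


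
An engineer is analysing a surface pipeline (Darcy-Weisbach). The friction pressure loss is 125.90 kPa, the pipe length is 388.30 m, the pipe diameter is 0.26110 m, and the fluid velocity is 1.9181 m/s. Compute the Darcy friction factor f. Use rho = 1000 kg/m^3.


f = dP*1000 / ((L/D)*(rho*vel^2/2))
f = 125.90*1000 / ((388.30/0.26110)*(1000*1.9181^2/2))
f = 0.046021


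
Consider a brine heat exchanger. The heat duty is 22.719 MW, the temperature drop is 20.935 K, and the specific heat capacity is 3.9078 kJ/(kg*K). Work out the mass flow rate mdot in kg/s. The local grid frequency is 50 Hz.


mdot = Q * 1000 / (cp * dT)
mdot = 22.719 * 1000 / (3.9078 * 20.935)
mdot = 277.71 kg/s


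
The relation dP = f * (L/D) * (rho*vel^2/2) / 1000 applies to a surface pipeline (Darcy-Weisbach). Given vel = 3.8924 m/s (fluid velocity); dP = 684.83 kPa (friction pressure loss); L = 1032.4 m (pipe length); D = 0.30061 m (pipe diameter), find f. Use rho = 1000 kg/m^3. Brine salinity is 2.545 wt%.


f = dP*1000 / ((L/D)*(rho*vel^2/2))
f = 684.83*1000 / ((1032.4/0.30061)*(1000*3.8924^2/2))
f = 0.026323


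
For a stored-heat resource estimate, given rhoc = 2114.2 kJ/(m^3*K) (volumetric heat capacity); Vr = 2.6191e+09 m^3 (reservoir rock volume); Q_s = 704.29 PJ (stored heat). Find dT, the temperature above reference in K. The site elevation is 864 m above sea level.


dT = Q_s * 1e12 / (Vr * rhoc)
dT = 704.29 * 1e12 / (2.6191e+09 * 2114.2)
dT = 127.19 K


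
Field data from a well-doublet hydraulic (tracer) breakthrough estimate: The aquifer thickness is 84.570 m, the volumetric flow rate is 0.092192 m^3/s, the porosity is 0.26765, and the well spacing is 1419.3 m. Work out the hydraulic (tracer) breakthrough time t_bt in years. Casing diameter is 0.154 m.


t_bt = pi * hr * phi * L^2 / (3 * Qv) / (365.25*86400)
t_bt = pi * 84.570 * 0.26765 * 1419.3^2 / (3 * 0.092192) / (365.25*86400)
t_bt = 16.412 years


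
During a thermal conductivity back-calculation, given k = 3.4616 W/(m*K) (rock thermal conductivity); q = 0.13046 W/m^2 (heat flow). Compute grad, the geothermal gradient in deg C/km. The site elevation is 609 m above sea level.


grad = q / k * 1000
grad = 0.13046 / 3.4616 * 1000
grad = 37.688 deg C/km


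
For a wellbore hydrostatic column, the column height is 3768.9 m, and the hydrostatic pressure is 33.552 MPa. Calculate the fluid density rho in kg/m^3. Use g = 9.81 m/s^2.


rho = P * 1e6 / (g * h)
rho = 33.552 * 1e6 / (9.81 * 3768.9)
rho = 907.48 kg/m^3


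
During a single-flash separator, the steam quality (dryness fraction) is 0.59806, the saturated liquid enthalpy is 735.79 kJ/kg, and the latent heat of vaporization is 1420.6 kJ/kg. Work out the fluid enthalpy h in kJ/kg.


h = hf + x * hfg
h = 735.79 + 0.59806 * 1420.6
h = 1585.4 kJ/kg


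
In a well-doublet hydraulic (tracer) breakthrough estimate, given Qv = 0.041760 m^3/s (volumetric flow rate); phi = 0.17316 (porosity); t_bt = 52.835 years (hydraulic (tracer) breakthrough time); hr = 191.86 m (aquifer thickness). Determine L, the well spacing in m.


L = sqrt(t_bt*365.25*86400*3*Qv / (pi*hr*phi))
L = sqrt(52.835*365.25*86400*3*0.041760 / (pi*191.86*0.17316))
L = 1414.7 m


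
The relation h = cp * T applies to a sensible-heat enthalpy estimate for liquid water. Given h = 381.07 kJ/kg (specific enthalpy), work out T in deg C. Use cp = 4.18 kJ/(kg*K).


T = h / cp
T = 381.07 / 4.18
T = 91.165 deg C


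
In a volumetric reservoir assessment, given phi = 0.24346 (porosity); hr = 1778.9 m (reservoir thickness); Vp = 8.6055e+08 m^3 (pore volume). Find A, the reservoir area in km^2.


A = Vp / (1e6 * hr * phi)
A = 8.6055e+08 / (1e6 * 1778.9 * 0.24346)
A = 1.9870 km^2


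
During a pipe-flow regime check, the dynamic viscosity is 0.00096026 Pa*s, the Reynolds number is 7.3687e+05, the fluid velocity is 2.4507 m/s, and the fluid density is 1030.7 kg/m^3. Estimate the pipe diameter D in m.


D = Re * mu / (rho * vel)
D = 7.3687e+05 * 0.00096026 / (1030.7 * 2.4507)
D = 0.28013 m


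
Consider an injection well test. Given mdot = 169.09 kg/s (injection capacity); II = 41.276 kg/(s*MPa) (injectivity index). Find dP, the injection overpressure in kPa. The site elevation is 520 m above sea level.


dP = mdot * 1000 / II
dP = 169.09 * 1000 / 41.276
dP = 4096.6 kPa


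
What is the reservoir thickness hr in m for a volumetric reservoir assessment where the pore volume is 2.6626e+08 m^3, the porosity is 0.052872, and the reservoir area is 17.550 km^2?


hr = Vp / (A * 1e6 * phi)
hr = 2.6626e+08 / (17.550 * 1e6 * 0.052872)
hr = 286.95 m


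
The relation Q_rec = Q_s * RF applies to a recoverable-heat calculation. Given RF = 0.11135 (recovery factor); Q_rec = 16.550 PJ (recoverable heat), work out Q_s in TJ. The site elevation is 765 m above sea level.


Q_s = Q_rec / RF
Q_s = 16.550 / 0.11135
Q_s = 148.6304 PJ
Convert: 148.6304 PJ * 1000.0 = 1.4863e+05 TJ
Q_s = 1.4863e+05 TJ


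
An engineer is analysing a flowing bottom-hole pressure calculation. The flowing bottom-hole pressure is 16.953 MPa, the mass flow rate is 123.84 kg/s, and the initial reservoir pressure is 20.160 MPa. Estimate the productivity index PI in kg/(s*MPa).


PI = mdot / (P_i - P_wf)
PI = 123.84 / (20.160 - 16.953)
PI = 38.616 kg/(s*MPa)


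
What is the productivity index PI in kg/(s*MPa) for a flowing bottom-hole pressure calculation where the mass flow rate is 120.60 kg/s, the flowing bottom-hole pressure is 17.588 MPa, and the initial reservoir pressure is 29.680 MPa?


PI = mdot / (P_i - P_wf)
PI = 120.60 / (29.680 - 17.588)
PI = 9.9735 kg/(s*MPa)


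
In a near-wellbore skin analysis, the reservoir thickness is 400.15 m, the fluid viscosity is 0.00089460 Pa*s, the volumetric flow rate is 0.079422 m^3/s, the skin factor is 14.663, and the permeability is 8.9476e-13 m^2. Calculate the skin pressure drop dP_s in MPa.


dP_s = S * q * mu / (2*pi*k*hr) / 1000
dP_s = 14.663 * 0.079422 * 0.00089460 / (2*pi*8.9476e-13*400.15) / 1000
dP_s = 463.1091 kPa
Convert: 463.1091 kPa * 0.001 = 0.46311 MPa
dP_s = 0.46311 MPa


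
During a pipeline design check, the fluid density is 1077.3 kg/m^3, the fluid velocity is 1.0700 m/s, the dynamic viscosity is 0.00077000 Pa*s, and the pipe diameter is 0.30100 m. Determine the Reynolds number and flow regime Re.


Step 1: Re = rho*vel*D/mu = 1077.3*1.07*0.301/0.00077 = 4.5061e+05
Step 2: Re = 4.5061e+05 > 4000, so flow is turbulent.
Re = 4.5061e+05 (turbulent)


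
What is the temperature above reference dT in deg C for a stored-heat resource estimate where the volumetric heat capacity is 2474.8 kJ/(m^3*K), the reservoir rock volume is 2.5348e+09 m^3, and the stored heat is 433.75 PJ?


dT = Q_s * 1e12 / (Vr * rhoc)
dT = 433.75 * 1e12 / (2.5348e+09 * 2474.8)
dT = 69.14419 K
Convert (temperature difference, 1 K = 1 deg C): 69.14419 K = 69.14419 deg C
dT = 69.144 deg C


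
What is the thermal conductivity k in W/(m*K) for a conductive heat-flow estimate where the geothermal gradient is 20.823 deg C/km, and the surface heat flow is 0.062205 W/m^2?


k = q * 1000 / grad
k = 0.062205 * 1000 / 20.823
k = 2.9873 W/(m*K)


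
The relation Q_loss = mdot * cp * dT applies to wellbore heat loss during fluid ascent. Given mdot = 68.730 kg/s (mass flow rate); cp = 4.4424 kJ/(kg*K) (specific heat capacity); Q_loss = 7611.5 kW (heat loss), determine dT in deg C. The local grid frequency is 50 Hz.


dT = Q_loss / (mdot * cp)
dT = 7611.5 / (68.730 * 4.4424)
dT = 24.92908 K
Convert (temperature difference, 1 K = 1 deg C): 24.92908 K = 24.92908 deg C
dT = 24.929 deg C


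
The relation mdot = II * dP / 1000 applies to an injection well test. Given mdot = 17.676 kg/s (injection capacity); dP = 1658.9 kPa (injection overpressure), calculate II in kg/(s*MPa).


II = mdot * 1000 / dP
II = 17.676 * 1000 / 1658.9
II = 10.655 kg/(s*MPa)


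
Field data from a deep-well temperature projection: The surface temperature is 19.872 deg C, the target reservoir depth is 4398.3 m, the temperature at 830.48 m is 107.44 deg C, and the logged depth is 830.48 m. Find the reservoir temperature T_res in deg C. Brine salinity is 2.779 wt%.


Step 1: grad = (T_d1 - T_surf)/d1 * 1000 = (107.44 - 19.872)/830.48 * 1000 = 105.4426 deg C/km
Step 2: T_res = T_surf + grad*d2/1000 = 19.872 + 105.4426*4398.3/1000 = 483.64 deg C
T_res = 483.64 deg C


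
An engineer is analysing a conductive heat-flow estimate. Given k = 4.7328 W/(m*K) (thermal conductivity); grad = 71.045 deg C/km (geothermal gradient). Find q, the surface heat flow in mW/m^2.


q = k * grad / 1000
q = 4.7328 * 71.045 / 1000
q = 0.3362418 W/m^2
Convert: 0.3362418 W/m^2 * 1000.0 = 336.24 mW/m^2
q = 336.24 mW/m^2


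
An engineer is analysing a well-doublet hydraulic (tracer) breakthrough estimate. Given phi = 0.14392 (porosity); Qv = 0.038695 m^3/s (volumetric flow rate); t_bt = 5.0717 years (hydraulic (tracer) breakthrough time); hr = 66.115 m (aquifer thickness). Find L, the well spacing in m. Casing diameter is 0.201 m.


L = sqrt(t_bt*365.25*86400*3*Qv / (pi*hr*phi))
L = sqrt(5.0717*365.25*86400*3*0.038695 / (pi*66.115*0.14392))
L = 788.37 m
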